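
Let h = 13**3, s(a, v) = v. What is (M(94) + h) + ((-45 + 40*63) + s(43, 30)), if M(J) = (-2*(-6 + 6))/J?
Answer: 4702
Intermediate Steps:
M(J) = 0 (M(J) = (-2*0)/J = 0/J = 0)
h = 2197
(M(94) + h) + ((-45 + 40*63) + s(43, 30)) = (0 + 2197) + ((-45 + 40*63) + 30) = 2197 + ((-45 + 2520) + 30) = 2197 + (2475 + 30) = 2197 + 2505 = 4702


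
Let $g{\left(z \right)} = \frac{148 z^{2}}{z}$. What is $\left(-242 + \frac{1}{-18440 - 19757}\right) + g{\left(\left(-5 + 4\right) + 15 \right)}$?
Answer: $\frac{69900509}{38197} \approx 1830.0$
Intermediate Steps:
$g{\left(z \right)} = 148 z$
$\left(-242 + \frac{1}{-18440 - 19757}\right) + g{\left(\left(-5 + 4\right) + 15 \right)} = \left(-242 + \frac{1}{-18440 - 19757}\right) + 148 \left(\left(-5 + 4\right) + 15\right) = \left(-242 + \frac{1}{-38197}\right) + 148 \left(-1 + 15\right) = \left(-242 - \frac{1}{38197}\right) + 148 \cdot 14 = - \frac{9243675}{38197} + 2072 = \frac{69900509}{38197}$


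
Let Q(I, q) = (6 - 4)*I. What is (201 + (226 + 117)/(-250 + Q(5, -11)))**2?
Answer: 2294122609/57600 ≈ 39829.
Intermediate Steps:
Q(I, q) = 2*I
(201 + (226 + 117)/(-250 + Q(5, -11)))**2 = (201 + (226 + 117)/(-250 + 2*5))**2 = (201 + 343/(-250 + 10))**2 = (201 + 343/(-240))**2 = (201 + 343*(-1/240))**2 = (201 - 343/240)**2 = (47897/240)**2 = 2294122609/57600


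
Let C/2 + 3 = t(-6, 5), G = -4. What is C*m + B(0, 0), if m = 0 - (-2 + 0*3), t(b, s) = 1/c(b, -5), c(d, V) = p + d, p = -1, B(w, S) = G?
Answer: -116/7 ≈ -16.571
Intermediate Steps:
B(w, S) = -4
c(d, V) = -1 + d
t(b, s) = 1/(-1 + b)
C = -44/7 (C = -6 + 2/(-1 - 6) = -6 + 2/(-7) = -6 + 2*(-1/7) = -6 - 2/7 = -44/7 ≈ -6.2857)
m = 2 (m = 0 - (-2 + 0) = 0 - 1*(-2) = 0 + 2 = 2)
C*m + B(0, 0) = -44/7*2 - 4 = -88/7 - 4 = -116/7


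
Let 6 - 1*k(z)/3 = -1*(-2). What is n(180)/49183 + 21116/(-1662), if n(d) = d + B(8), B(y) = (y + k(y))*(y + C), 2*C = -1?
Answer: -518999884/40871073 ≈ -12.698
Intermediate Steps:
k(z) = 12 (k(z) = 18 - (-3)*(-2) = 18 - 3*2 = 18 - 6 = 12)
C = -1/2 (C = (1/2)*(-1) = -1/2 ≈ -0.50000)
B(y) = (12 + y)*(-1/2 + y) (B(y) = (y + 12)*(y - 1/2) = (12 + y)*(-1/2 + y))
n(d) = 150 + d (n(d) = d + (-6 + 8**2 + (23/2)*8) = d + (-6 + 64 + 92) = d + 150 = 150 + d)
n(180)/49183 + 21116/(-1662) = (150 + 180)/49183 + 21116/(-1662) = 330*(1/49183) + 21116*(-1/1662) = 330/49183 - 10558/831 = -518999884/40871073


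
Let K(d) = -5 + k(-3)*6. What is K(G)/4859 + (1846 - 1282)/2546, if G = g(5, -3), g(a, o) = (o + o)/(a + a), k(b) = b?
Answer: 1340959/6185507 ≈ 0.21679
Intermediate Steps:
g(a, o) = o/a (g(a, o) = (2*o)/((2*a)) = (2*o)*(1/(2*a)) = o/a)
G = -⅗ (G = -3/5 = -3*⅕ = -⅗ ≈ -0.60000)
K(d) = -23 (K(d) = -5 - 3*6 = -5 - 18 = -23)
K(G)/4859 + (1846 - 1282)/2546 = -23/4859 + (1846 - 1282)/2546 = -23*1/4859 + 564*(1/2546) = -23/4859 + 282/1273 = 1340959/6185507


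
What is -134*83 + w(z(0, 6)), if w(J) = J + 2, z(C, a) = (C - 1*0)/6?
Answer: -11120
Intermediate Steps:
z(C, a) = C/6 (z(C, a) = (C + 0)*(1/6) = C*(1/6) = C/6)
w(J) = 2 + J
-134*83 + w(z(0, 6)) = -134*83 + (2 + (1/6)*0) = -11122 + (2 + 0) = -11122 + 2 = -11120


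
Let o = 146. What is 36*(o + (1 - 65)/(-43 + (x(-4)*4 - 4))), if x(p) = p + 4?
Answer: 249336/47 ≈ 5305.0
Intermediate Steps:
x(p) = 4 + p
36*(o + (1 - 65)/(-43 + (x(-4)*4 - 4))) = 36*(146 + (1 - 65)/(-43 + ((4 - 4)*4 - 4))) = 36*(146 - 64/(-43 + (0*4 - 4))) = 36*(146 - 64/(-43 + (0 - 4))) = 36*(146 - 64/(-43 - 4)) = 36*(146 - 64/(-47)) = 36*(146 - 64*(-1/47)) = 36*(146 + 64/47) = 36*(6926/47) = 249336/47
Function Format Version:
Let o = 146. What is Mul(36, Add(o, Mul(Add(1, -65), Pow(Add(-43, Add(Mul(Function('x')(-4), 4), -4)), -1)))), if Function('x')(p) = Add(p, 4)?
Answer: Rational(249336, 47) ≈ 5305.0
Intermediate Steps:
Function('x')(p) = Add(4, p)
Mul(36, Add(o, Mul(Add(1, -65), Pow(Add(-43, Add(Mul(Function('x')(-4), 4), -4)), -1)))) = Mul(36, Add(146, Mul(Add(1, -65), Pow(Add(-43, Add(Mul(Add(4, -4), 4), -4)), -1)))) = Mul(36, Add(146, Mul(-64, Pow(Add(-43, Add(Mul(0, 4), -4)), -1)))) = Mul(36, Add(146, Mul(-64, Pow(Add(-43, Add(0, -4)), -1)))) = Mul(36, Add(146, Mul(-64, Pow(Add(-43, -4), -1)))) = Mul(36, Add(146, Mul(-64, Pow(-47, -1)))) = Mul(36, Add(146, Mul(-64, Rational(-1, 47)))) = Mul(36, Add(146, Rational(64, 47))) = Mul(36, Rational(6926, 47)) = Rational(249336, 47)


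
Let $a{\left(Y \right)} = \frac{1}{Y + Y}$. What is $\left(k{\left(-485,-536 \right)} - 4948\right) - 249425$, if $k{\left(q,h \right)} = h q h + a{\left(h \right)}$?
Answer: $- \frac{149643624177}{1072} \approx -1.3959 \cdot 10^{8}$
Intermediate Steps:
$a{\left(Y \right)} = \frac{1}{2 Y}$
$k{\left(q,h \right)} = \frac{1}{2 h} + q h^{2}$ ($k{\left(q,h \right)} = h q h + \frac{1}{2 h} = q h^{2} + \frac{1}{2 h} = \frac{1}{2 h} + q h^{2}$)
$\left(k{\left(-485,-536 \right)} - 4948\right) - 249425 = \left(\frac{\frac{1}{2} - 485 \left(-536\right)^{3}}{-536} - 4948\right) - 249425 = \left(- \frac{\frac{1}{2} - -74685468160}{536} - 4948\right) - 249425 = \left(- \frac{\frac{1}{2} + 74685468160}{536} - 4948\right) - 249425 = \left(\left(- \frac{1}{536}\right) \frac{149370936321}{2} - 4948\right) - 249425 = \left(- \frac{149370936321}{1072} - 4948\right) - 249425 = - \frac{149376240577}{1072} - 249425 = - \frac{149643624177}{1072}$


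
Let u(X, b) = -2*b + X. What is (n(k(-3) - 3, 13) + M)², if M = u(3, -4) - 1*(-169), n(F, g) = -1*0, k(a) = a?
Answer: 32400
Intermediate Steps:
u(X, b) = X - 2*b
n(F, g) = 0
M = 180 (M = (3 - 2*(-4)) - 1*(-169) = (3 + 8) + 169 = 11 + 169 = 180)
(n(k(-3) - 3, 13) + M)² = (0 + 180)² = 180² = 32400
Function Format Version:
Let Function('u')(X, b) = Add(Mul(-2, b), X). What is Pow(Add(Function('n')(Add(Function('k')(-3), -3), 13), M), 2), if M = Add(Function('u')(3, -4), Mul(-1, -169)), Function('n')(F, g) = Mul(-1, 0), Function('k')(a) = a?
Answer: 32400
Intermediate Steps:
Function('u')(X, b) = Add(X, Mul(-2, b))
Function('n')(F, g) = 0
M = 180 (M = Add(Add(3, Mul(-2, -4)), Mul(-1, -169)) = Add(Add(3, 8), 169) = Add(11, 169) = 180)
Pow(Add(Function('n')(Add(Function('k')(-3), -3), 13), M), 2) = Pow(Add(0, 180), 2) = Pow(180, 2) = 32400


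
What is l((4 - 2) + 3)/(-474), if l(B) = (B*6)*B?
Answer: -25/79 ≈ -0.31646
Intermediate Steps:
l(B) = 6*B² (l(B) = (6*B)*B = 6*B²)
l((4 - 2) + 3)/(-474) = (6*((4 - 2) + 3)²)/(-474) = (6*(2 + 3)²)*(-1/474) = (6*5²)*(-1/474) = (6*25)*(-1/474) = 150*(-1/474) = -25/79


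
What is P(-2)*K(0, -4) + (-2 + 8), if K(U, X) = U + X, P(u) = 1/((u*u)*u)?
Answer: 13/2 ≈ 6.5000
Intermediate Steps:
P(u) = u⁻³ (P(u) = 1/(u²*u) = 1/(u³) = u⁻³)
P(-2)*K(0, -4) + (-2 + 8) = (0 - 4)/(-2)³ + (-2 + 8) = -⅛*(-4) + 6 = ½ + 6 = 13/2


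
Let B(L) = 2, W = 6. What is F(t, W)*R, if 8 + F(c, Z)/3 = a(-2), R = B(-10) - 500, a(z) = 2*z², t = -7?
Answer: 0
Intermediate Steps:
R = -498 (R = 2 - 500 = -498)
F(c, Z) = 0 (F(c, Z) = -24 + 3*(2*(-2)²) = -24 + 3*(2*4) = -24 + 3*8 = -24 + 24 = 0)
F(t, W)*R = 0*(-498) = 0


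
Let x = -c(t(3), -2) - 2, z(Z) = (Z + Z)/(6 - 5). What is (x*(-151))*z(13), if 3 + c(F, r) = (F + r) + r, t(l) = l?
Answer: -7852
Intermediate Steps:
z(Z) = 2*Z (z(Z) = (2*Z)/1 = (2*Z)*1 = 2*Z)
c(F, r) = -3 + F + 2*r (c(F, r) = -3 + ((F + r) + r) = -3 + (F + 2*r) = -3 + F + 2*r)
x = 2 (x = -(-3 + 3 + 2*(-2)) - 2 = -(-3 + 3 - 4) - 2 = -1*(-4) - 2 = 4 - 2 = 2)
(x*(-151))*z(13) = (2*(-151))*(2*13) = -302*26 = -7852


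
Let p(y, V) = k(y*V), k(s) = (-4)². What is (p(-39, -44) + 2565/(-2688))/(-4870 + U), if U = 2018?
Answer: -13481/2555392 ≈ -0.0052755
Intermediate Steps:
k(s) = 16
p(y, V) = 16
(p(-39, -44) + 2565/(-2688))/(-4870 + U) = (16 + 2565/(-2688))/(-4870 + 2018) = (16 + 2565*(-1/2688))/(-2852) = (16 - 855/896)*(-1/2852) = (13481/896)*(-1/2852) = -13481/2555392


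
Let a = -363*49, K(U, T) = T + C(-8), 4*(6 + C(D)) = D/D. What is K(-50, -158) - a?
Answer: 70493/4 ≈ 17623.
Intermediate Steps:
C(D) = -23/4 (C(D) = -6 + (D/D)/4 = -6 + (¼)*1 = -6 + ¼ = -23/4)
K(U, T) = -23/4 + T (K(U, T) = T - 23/4 = -23/4 + T)
a = -17787
K(-50, -158) - a = (-23/4 - 158) - 1*(-17787) = -655/4 + 17787 = 70493/4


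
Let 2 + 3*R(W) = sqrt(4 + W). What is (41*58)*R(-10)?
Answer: -4756/3 + 2378*I*sqrt(6)/3 ≈ -1585.3 + 1941.6*I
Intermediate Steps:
R(W) = -2/3 + sqrt(4 + W)/3
(41*58)*R(-10) = (41*58)*(-2/3 + sqrt(4 - 10)/3) = 2378*(-2/3 + sqrt(-6)/3) = 2378*(-2/3 + (I*sqrt(6))/3) = 2378*(-2/3 + I*sqrt(6)/3) = -4756/3 + 2378*I*sqrt(6)/3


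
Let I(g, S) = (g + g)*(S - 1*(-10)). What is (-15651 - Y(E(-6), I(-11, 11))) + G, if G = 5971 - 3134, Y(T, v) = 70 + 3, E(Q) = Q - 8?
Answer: -12887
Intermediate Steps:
I(g, S) = 2*g*(10 + S) (I(g, S) = (2*g)*(S + 10) = (2*g)*(10 + S) = 2*g*(10 + S))
E(Q) = -8 + Q
Y(T, v) = 73
G = 2837
(-15651 - Y(E(-6), I(-11, 11))) + G = (-15651 - 1*73) + 2837 = (-15651 - 73) + 2837 = -15724 + 2837 = -12887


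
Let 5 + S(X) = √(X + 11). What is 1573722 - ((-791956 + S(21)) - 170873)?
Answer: 2536556 - 4*√2 ≈ 2.5366e+6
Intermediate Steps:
S(X) = -5 + √(11 + X) (S(X) = -5 + √(X + 11) = -5 + √(11 + X))
1573722 - ((-791956 + S(21)) - 170873) = 1573722 - ((-791956 + (-5 + √(11 + 21))) - 170873) = 1573722 - ((-791956 + (-5 + √32)) - 170873) = 1573722 - ((-791956 + (-5 + 4*√2)) - 170873) = 1573722 - ((-791961 + 4*√2) - 170873) = 1573722 - (-962834 + 4*√2) = 1573722 + (962834 - 4*√2) = 2536556 - 4*√2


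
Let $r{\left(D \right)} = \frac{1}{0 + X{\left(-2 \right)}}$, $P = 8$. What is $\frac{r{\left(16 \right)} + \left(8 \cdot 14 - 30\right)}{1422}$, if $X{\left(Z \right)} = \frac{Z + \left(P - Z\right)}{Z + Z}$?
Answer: $\frac{163}{2844} \approx 0.057314$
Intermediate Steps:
$X{\left(Z \right)} = \frac{4}{Z}$ ($X{\left(Z \right)} = \frac{Z - \left(-8 + Z\right)}{Z + Z} = \frac{8}{2 Z} = 8 \frac{1}{2 Z} = \frac{4}{Z}$)
$r{\left(D \right)} = - \frac{1}{2}$ ($r{\left(D \right)} = \frac{1}{0 + \frac{4}{-2}} = \frac{1}{0 + 4 \left(- \frac{1}{2}\right)} = \frac{1}{0 - 2} = \frac{1}{-2} = - \frac{1}{2}$)
$\frac{r{\left(16 \right)} + \left(8 \cdot 14 - 30\right)}{1422} = \frac{- \frac{1}{2} + \left(8 \cdot 14 - 30\right)}{1422} = \left(- \frac{1}{2} + \left(112 - 30\right)\right) \frac{1}{1422} = \left(- \frac{1}{2} + 82\right) \frac{1}{1422} = \frac{163}{2} \cdot \frac{1}{1422} = \frac{163}{2844}$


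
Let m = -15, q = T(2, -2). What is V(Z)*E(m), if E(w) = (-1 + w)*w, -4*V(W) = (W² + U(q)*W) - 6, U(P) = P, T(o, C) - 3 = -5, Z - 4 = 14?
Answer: -16920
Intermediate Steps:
Z = 18 (Z = 4 + 14 = 18)
T(o, C) = -2 (T(o, C) = 3 - 5 = -2)
q = -2
V(W) = 3/2 + W/2 - W²/4 (V(W) = -((W² - 2*W) - 6)/4 = -(-6 + W² - 2*W)/4 = 3/2 + W/2 - W²/4)
E(w) = w*(-1 + w)
V(Z)*E(m) = (3/2 + (½)*18 - ¼*18²)*(-15*(-1 - 15)) = (3/2 + 9 - ¼*324)*(-15*(-16)) = (3/2 + 9 - 81)*240 = -141/2*240 = -16920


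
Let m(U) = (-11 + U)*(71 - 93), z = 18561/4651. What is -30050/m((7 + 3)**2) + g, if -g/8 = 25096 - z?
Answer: -913947505645/4553329 ≈ -2.0072e+5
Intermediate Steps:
z = 18561/4651 (z = 18561*(1/4651) = 18561/4651 ≈ 3.9908)
g = -933623480/4651 (g = -8*(25096 - 1*18561/4651) = -8*(25096 - 18561/4651) = -8*116702935/4651 = -933623480/4651 ≈ -2.0074e+5)
m(U) = 242 - 22*U (m(U) = (-11 + U)*(-22) = 242 - 22*U)
-30050/m((7 + 3)**2) + g = -30050/(242 - 22*(7 + 3)**2) - 933623480/4651 = -30050/(242 - 22*10**2) - 933623480/4651 = -30050/(242 - 22*100) - 933623480/4651 = -30050/(242 - 2200) - 933623480/4651 = -30050/(-1958) - 933623480/4651 = -30050*(-1/1958) - 933623480/4651 = 15025/979 - 933623480/4651 = -913947505645/4553329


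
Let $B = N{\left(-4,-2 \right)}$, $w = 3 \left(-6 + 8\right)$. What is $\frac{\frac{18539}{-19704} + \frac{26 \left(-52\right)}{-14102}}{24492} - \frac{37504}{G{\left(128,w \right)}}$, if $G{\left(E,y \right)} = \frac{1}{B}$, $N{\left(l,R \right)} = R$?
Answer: $\frac{255233073197679559}{3402744684768} \approx 75008.0$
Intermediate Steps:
$w = 6$ ($w = 3 \cdot 2 = 6$)
$B = -2$
$G{\left(E,y \right)} = - \frac{1}{2}$ ($G{\left(E,y \right)} = \frac{1}{-2} = - \frac{1}{2}$)
$\frac{\frac{18539}{-19704} + \frac{26 \left(-52\right)}{-14102}}{24492} - \frac{37504}{G{\left(128,w \right)}} = \frac{\frac{18539}{-19704} + \frac{26 \left(-52\right)}{-14102}}{24492} - \frac{37504}{- \frac{1}{2}} = \left(18539 \left(- \frac{1}{19704}\right) - - \frac{676}{7051}\right) \frac{1}{24492} - -75008 = \left(- \frac{18539}{19704} + \frac{676}{7051}\right) \frac{1}{24492} + 75008 = \left(- \frac{117398585}{138932904}\right) \frac{1}{24492} + 75008 = - \frac{117398585}{3402744684768} + 75008 = \frac{255233073197679559}{3402744684768}$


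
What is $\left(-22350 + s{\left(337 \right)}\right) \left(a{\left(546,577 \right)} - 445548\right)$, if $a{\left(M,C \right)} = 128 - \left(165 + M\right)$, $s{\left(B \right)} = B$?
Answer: $9820681703$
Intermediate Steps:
$a{\left(M,C \right)} = -37 - M$ ($a{\left(M,C \right)} = 128 - \left(165 + M\right) = -37 - M$)
$\left(-22350 + s{\left(337 \right)}\right) \left(a{\left(546,577 \right)} - 445548\right) = \left(-22350 + 337\right) \left(\left(-37 - 546\right) - 445548\right) = - 22013 \left(\left(-37 - 546\right) - 445548\right) = - 22013 \left(-583 - 445548\right) = \left(-22013\right) \left(-446131\right) = 9820681703$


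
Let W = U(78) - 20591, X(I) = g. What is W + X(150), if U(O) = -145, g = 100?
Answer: -20636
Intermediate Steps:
X(I) = 100
W = -20736 (W = -145 - 20591 = -20736)
W + X(150) = -20736 + 100 = -20636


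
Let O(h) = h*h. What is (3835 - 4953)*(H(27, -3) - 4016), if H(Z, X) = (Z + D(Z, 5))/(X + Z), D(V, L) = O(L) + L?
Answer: 17948931/4 ≈ 4.4872e+6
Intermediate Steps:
O(h) = h**2
D(V, L) = L + L**2 (D(V, L) = L**2 + L = L + L**2)
H(Z, X) = (30 + Z)/(X + Z) (H(Z, X) = (Z + 5*(1 + 5))/(X + Z) = (Z + 5*6)/(X + Z) = (Z + 30)/(X + Z) = (30 + Z)/(X + Z))
(3835 - 4953)*(H(27, -3) - 4016) = (3835 - 4953)*((30 + 27)/(-3 + 27) - 4016) = -1118*(57/24 - 4016) = -1118*((1/24)*57 - 4016) = -1118*(19/8 - 4016) = -1118*(-32109/8) = 17948931/4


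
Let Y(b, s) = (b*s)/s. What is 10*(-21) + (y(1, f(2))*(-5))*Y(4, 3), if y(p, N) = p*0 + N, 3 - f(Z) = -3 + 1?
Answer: -310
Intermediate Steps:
f(Z) = 5 (f(Z) = 3 - (-3 + 1) = 3 - 1*(-2) = 3 + 2 = 5)
y(p, N) = N (y(p, N) = 0 + N = N)
Y(b, s) = b
10*(-21) + (y(1, f(2))*(-5))*Y(4, 3) = 10*(-21) + (5*(-5))*4 = -210 - 25*4 = -210 - 100 = -310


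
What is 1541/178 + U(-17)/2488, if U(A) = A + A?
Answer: 956989/110716 ≈ 8.6436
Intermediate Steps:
U(A) = 2*A
1541/178 + U(-17)/2488 = 1541/178 + (2*(-17))/2488 = 1541*(1/178) - 34*1/2488 = 1541/178 - 17/1244 = 956989/110716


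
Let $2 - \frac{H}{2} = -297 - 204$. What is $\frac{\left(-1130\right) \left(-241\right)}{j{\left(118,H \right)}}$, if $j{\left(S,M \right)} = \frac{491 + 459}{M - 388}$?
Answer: $\frac{16829994}{95} \approx 1.7716 \cdot 10^{5}$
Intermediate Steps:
$H = 1006$ ($H = 4 - 2 \left(-297 - 204\right) = 4 - -1002 = 4 + 1002 = 1006$)
$j{\left(S,M \right)} = \frac{950}{-388 + M}$
$\frac{\left(-1130\right) \left(-241\right)}{j{\left(118,H \right)}} = \frac{\left(-1130\right) \left(-241\right)}{950 \frac{1}{-388 + 1006}} = \frac{272330}{950 \cdot \frac{1}{618}} = \frac{272330}{\frac{475}{309}} = 272330 \cdot \frac{309}{475} = \frac{16829994}{95}$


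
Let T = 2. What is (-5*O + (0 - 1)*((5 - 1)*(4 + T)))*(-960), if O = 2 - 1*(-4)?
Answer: 51840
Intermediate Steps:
O = 6 (O = 2 + 4 = 6)
(-5*O + (0 - 1)*((5 - 1)*(4 + T)))*(-960) = (-5*6 + (0 - 1)*((5 - 1)*(4 + 2)))*(-960) = (-30 - 4*6)*(-960) = (-30 - 1*24)*(-960) = (-30 - 24)*(-960) = -54*(-960) = 51840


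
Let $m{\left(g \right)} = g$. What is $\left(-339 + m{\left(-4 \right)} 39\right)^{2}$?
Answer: $245025$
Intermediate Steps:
$\left(-339 + m{\left(-4 \right)} 39\right)^{2} = \left(-339 - 156\right)^{2} = \left(-495\right)^{2} = 245025$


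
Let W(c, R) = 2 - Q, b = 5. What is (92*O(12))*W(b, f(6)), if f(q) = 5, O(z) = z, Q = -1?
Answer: 3312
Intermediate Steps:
W(c, R) = 3 (W(c, R) = 2 - 1*(-1) = 2 + 1 = 3)
(92*O(12))*W(b, f(6)) = (92*12)*3 = 1104*3 = 3312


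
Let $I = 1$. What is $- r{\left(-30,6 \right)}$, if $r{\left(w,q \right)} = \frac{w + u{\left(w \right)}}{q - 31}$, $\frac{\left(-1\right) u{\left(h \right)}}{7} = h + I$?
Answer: $\frac{173}{25} \approx 6.92$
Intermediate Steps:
$u{\left(h \right)} = -7 - 7 h$ ($u{\left(h \right)} = - 7 \left(h + 1\right) = - 7 \left(1 + h\right) = -7 - 7 h$)
$r{\left(w,q \right)} = \frac{-7 - 6 w}{-31 + q}$ ($r{\left(w,q \right)} = \frac{w - \left(7 + 7 w\right)}{q - 31} = \frac{-7 - 6 w}{-31 + q}$)
$- r{\left(-30,6 \right)} = - \frac{-7 - -180}{-31 + 6} = - \frac{-7 + 180}{-25} = - \frac{\left(-1\right) 173}{25} = \left(-1\right) \left(- \frac{173}{25}\right) = \frac{173}{25}$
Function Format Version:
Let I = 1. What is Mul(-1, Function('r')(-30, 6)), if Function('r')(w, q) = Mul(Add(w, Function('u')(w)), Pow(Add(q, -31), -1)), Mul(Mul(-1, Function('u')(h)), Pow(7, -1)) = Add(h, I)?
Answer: Rational(173, 25) ≈ 6.9200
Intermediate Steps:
Function('u')(h) = Add(-7, Mul(-7, h)) (Function('u')(h) = Mul(-7, Add(h, 1)) = Mul(-7, Add(1, h)) = Add(-7, Mul(-7, h)))
Function('r')(w, q) = Mul(Pow(Add(-31, q), -1), Add(-7, Mul(-6, w))) (Function('r')(w, q) = Mul(Add(w, Add(-7, Mul(-7, w))), Pow(Add(q, -31), -1)) = Mul(Add(-7, Mul(-6, w)), Pow(Add(-31, q), -1)) = Mul(Pow(Add(-31, q), -1), Add(-7, Mul(-6, w))))
Mul(-1, Function('r')(-30, 6)) = Mul(-1, Mul(Pow(Add(-31, 6), -1), Add(-7, Mul(-6, -30)))) = Mul(-1, Mul(Pow(-25, -1), Add(-7, 180))) = Mul(-1, Mul(Rational(-1, 25), 173)) = Mul(-1, Rational(-173, 25)) = Rational(173, 25)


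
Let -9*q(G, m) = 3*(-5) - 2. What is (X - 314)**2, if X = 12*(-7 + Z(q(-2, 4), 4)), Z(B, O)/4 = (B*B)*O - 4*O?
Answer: 168636196/729 ≈ 2.3133e+5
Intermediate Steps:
q(G, m) = 17/9 (q(G, m) = -(3*(-5) - 2)/9 = -(-15 - 2)/9 = -1/9*(-17) = 17/9)
Z(B, O) = -16*O + 4*O*B**2 (Z(B, O) = 4*((B*B)*O - 4*O) = 4*(B**2*O - 4*O) = 4*(O*B**2 - 4*O) = 4*(-4*O + O*B**2) = -16*O + 4*O*B**2)
X = -4508/27 (X = 12*(-7 + 4*4*(-4 + (17/9)**2)) = 12*(-7 + 4*4*(-4 + 289/81)) = 12*(-7 + 4*4*(-35/81)) = 12*(-7 - 560/81) = 12*(-1127/81) = -4508/27 ≈ -166.96)
(X - 314)**2 = (-4508/27 - 314)**2 = (-12986/27)**2 = 168636196/729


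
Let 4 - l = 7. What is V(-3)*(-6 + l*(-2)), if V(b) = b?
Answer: 0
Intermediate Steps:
l = -3 (l = 4 - 1*7 = 4 - 7 = -3)
V(-3)*(-6 + l*(-2)) = -3*(-6 - 3*(-2)) = -3*(-6 + 6) = -3*0 = 0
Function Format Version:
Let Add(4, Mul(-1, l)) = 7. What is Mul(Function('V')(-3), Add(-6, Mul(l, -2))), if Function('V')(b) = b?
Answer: 0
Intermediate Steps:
l = -3 (l = Add(4, Mul(-1, 7)) = Add(4, -7) = -3)
Mul(Function('V')(-3), Add(-6, Mul(l, -2))) = Mul(-3, Add(-6, Mul(-3, -2))) = Mul(-3, Add(-6, 6)) = Mul(-3, 0) = 0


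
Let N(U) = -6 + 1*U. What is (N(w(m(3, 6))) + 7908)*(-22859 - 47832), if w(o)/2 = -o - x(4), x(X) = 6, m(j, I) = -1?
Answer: -557893372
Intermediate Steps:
w(o) = -12 - 2*o (w(o) = 2*(-o - 1*6) = 2*(-o - 6) = 2*(-6 - o) = -12 - 2*o)
N(U) = -6 + U
(N(w(m(3, 6))) + 7908)*(-22859 - 47832) = ((-6 + (-12 - 2*(-1))) + 7908)*(-22859 - 47832) = ((-6 + (-12 + 2)) + 7908)*(-70691) = ((-6 - 10) + 7908)*(-70691) = (-16 + 7908)*(-70691) = 7892*(-70691) = -557893372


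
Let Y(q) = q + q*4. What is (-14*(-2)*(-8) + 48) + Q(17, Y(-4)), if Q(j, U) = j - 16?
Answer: -175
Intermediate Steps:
Y(q) = 5*q (Y(q) = q + 4*q = 5*q)
Q(j, U) = -16 + j
(-14*(-2)*(-8) + 48) + Q(17, Y(-4)) = (-14*(-2)*(-8) + 48) + (-16 + 17) = (28*(-8) + 48) + 1 = (-224 + 48) + 1 = -176 + 1 = -175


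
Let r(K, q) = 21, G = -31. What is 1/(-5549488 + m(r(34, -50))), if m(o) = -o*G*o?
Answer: -1/5535817 ≈ -1.8064e-7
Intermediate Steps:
m(o) = 31*o² (m(o) = -o*(-31)*o = -(-31*o)*o = -(-31)*o² = 31*o²)
1/(-5549488 + m(r(34, -50))) = 1/(-5549488 + 31*21²) = 1/(-5549488 + 31*441) = 1/(-5549488 + 13671) = 1/(-5535817) = -1/5535817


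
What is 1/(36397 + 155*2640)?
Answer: 1/445597 ≈ 2.2442e-6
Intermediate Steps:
1/(36397 + 155*2640) = 1/(36397 + 409200) = 1/445597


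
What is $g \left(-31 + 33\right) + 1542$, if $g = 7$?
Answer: $1556$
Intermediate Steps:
$g \left(-31 + 33\right) + 1542 = 7 \left(-31 + 33\right) + 1542 = 7 \cdot 2 + 1542 = 14 + 1542 = 1556$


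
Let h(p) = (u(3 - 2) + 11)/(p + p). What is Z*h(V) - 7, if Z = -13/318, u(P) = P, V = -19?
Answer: -7036/1007 ≈ -6.9871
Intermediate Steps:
h(p) = 6/p (h(p) = ((3 - 2) + 11)/(p + p) = (1 + 11)/((2*p)) = 12*(1/(2*p)) = 6/p)
Z = -13/318 (Z = -13*1/318 = -13/318 ≈ -0.040881)
Z*h(V) - 7 = -13/(53*(-19)) - 7 = -13*(-1)/(53*19) - 7 = -13/318*(-6/19) - 7 = 13/1007 - 7 = -7036/1007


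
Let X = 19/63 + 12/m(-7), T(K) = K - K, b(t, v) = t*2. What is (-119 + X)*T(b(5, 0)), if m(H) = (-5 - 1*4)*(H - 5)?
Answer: 0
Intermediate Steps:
m(H) = 45 - 9*H (m(H) = (-5 - 4)*(-5 + H) = -9*(-5 + H) = 45 - 9*H)
b(t, v) = 2*t
T(K) = 0
X = 26/63 (X = 19/63 + 12/(45 - 9*(-7)) = 19*(1/63) + 12/(45 + 63) = 19/63 + 12/108 = 19/63 + 12*(1/108) = 19/63 + 1/9 = 26/63 ≈ 0.41270)
(-119 + X)*T(b(5, 0)) = (-119 + 26/63)*0 = -7471/63*0 = 0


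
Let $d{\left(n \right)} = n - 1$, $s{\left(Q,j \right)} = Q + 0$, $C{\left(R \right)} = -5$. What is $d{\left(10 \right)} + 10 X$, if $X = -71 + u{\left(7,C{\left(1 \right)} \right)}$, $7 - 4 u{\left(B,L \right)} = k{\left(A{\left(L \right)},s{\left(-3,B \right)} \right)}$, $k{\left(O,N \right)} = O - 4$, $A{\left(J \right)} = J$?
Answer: $-661$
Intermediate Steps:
$s{\left(Q,j \right)} = Q$
$k{\left(O,N \right)} = -4 + O$ ($k{\left(O,N \right)} = O - 4 = -4 + O$)
$u{\left(B,L \right)} = \frac{11}{4} - \frac{L}{4}$ ($u{\left(B,L \right)} = \frac{7}{4} - \frac{-4 + L}{4} = \frac{7}{4} - \left(-1 + \frac{L}{4}\right) = \frac{11}{4} - \frac{L}{4}$)
$X = -67$ ($X = -71 + \left(\frac{11}{4} - - \frac{5}{4}\right) = -71 + \left(\frac{11}{4} + \frac{5}{4}\right) = -71 + 4 = -67$)
$d{\left(n \right)} = -1 + n$
$d{\left(10 \right)} + 10 X = \left(-1 + 10\right) + 10 \left(-67\right) = 9 - 670 = -661$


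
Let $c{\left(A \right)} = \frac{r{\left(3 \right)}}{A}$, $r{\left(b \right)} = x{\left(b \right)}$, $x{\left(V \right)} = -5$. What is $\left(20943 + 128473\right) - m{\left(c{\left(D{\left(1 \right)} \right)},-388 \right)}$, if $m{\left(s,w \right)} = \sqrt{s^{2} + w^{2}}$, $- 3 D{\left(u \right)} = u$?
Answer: $149416 - \sqrt{150769} \approx 1.4903 \cdot 10^{5}$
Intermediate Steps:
$r{\left(b \right)} = -5$
$D{\left(u \right)} = - \frac{u}{3}$
$c{\left(A \right)} = - \frac{5}{A}$
$\left(20943 + 128473\right) - m{\left(c{\left(D{\left(1 \right)} \right)},-388 \right)} = \left(20943 + 128473\right) - \sqrt{\left(- \frac{5}{\left(- \frac{1}{3}\right) 1}\right)^{2} + \left(-388\right)^{2}} = 149416 - \sqrt{\left(- \frac{5}{- \frac{1}{3}}\right)^{2} + 150544} = 149416 - \sqrt{\left(\left(-5\right) \left(-3\right)\right)^{2} + 150544} = 149416 - \sqrt{15^{2} + 150544} = 149416 - \sqrt{225 + 150544} = 149416 - \sqrt{150769}$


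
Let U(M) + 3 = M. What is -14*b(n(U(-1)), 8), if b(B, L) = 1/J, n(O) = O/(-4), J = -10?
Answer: 7/5 ≈ 1.4000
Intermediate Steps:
U(M) = -3 + M
n(O) = -O/4 (n(O) = O*(-¼) = -O/4)
b(B, L) = -⅒ (b(B, L) = 1/(-10) = -⅒)
-14*b(n(U(-1)), 8) = -14*(-⅒) = 7/5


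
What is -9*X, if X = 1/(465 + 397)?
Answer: -9/862 ≈ -0.010441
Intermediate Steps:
X = 1/862 ≈ 0.0011601
-9*X = -9*1/862 = -9/862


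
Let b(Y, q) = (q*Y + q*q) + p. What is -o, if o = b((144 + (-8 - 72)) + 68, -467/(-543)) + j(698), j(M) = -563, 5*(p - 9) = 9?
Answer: 645624184/1474245 ≈ 437.94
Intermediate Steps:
p = 54/5 (p = 9 + (1/5)*9 = 9 + 9/5 = 54/5 ≈ 10.800)
b(Y, q) = 54/5 + q**2 + Y*q (b(Y, q) = (q*Y + q*q) + 54/5 = (Y*q + q**2) + 54/5 = (q**2 + Y*q) + 54/5 = 54/5 + q**2 + Y*q)
o = -645624184/1474245 (o = (54/5 + (-467/(-543))**2 + ((144 + (-8 - 72)) + 68)*(-467/(-543))) - 563 = (54/5 + (-467*(-1/543))**2 + ((144 - 80) + 68)*(-467*(-1/543))) - 563 = (54/5 + (467/543)**2 + (64 + 68)*(467/543)) - 563 = (54/5 + 218089/294849 + 132*(467/543)) - 563 = (54/5 + 218089/294849 + 20548/181) - 563 = 184375751/1474245 - 563 = -645624184/1474245 ≈ -437.94)
-o = -1*(-645624184/1474245) = 645624184/1474245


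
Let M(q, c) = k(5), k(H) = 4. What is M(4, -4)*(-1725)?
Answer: -6900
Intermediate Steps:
M(q, c) = 4
M(4, -4)*(-1725) = 4*(-1725) = -6900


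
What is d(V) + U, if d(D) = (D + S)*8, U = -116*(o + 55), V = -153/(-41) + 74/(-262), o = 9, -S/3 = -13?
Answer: -38050344/5371 ≈ -7084.4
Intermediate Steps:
S = 39 (S = -3*(-13) = 39)
V = 18526/5371 (V = -153*(-1/41) + 74*(-1/262) = 153/41 - 37/131 = 18526/5371 ≈ 3.4493)
U = -7424 (U = -116*(9 + 55) = -116*64 = -7424)
d(D) = 312 + 8*D (d(D) = (D + 39)*8 = (39 + D)*8 = 312 + 8*D)
d(V) + U = (312 + 8*(18526/5371)) - 7424 = (312 + 148208/5371) - 7424 = 1823960/5371 - 7424 = -38050344/5371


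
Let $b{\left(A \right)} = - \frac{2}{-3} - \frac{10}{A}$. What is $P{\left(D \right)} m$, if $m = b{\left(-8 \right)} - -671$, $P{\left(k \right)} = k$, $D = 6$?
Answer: $\frac{8075}{2} \approx 4037.5$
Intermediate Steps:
$b{\left(A \right)} = \frac{2}{3} - \frac{10}{A}$ ($b{\left(A \right)} = \left(-2\right) \left(- \frac{1}{3}\right) - \frac{10}{A} = \frac{2}{3} - \frac{10}{A}$)
$m = \frac{8075}{12}$ ($m = \left(\frac{2}{3} - \frac{10}{-8}\right) - -671 = \left(\frac{2}{3} - - \frac{5}{4}\right) + 671 = \left(\frac{2}{3} + \frac{5}{4}\right) + 671 = \frac{23}{12} + 671 = \frac{8075}{12} \approx 672.92$)
$P{\left(D \right)} m = 6 \cdot \frac{8075}{12} = \frac{8075}{2}$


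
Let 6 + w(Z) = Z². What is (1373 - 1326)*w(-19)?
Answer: 16685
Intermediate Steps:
w(Z) = -6 + Z²
(1373 - 1326)*w(-19) = (1373 - 1326)*(-6 + (-19)²) = 47*(-6 + 361) = 47*355 = 16685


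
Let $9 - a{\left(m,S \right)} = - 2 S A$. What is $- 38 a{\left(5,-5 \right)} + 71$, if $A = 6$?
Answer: $2009$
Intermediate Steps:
$a{\left(m,S \right)} = 9 + 12 S$ ($a{\left(m,S \right)} = 9 - - 2 S 6 = 9 - - 12 S = 9 + 12 S$)
$- 38 a{\left(5,-5 \right)} + 71 = - 38 \left(9 + 12 \left(-5\right)\right) + 71 = - 38 \left(9 - 60\right) + 71 = \left(-38\right) \left(-51\right) + 71 = 1938 + 71 = 2009$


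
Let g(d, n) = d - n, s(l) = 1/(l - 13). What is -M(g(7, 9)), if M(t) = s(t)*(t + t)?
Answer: -4/15 ≈ -0.26667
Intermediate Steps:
s(l) = 1/(-13 + l)
M(t) = 2*t/(-13 + t) (M(t) = (t + t)/(-13 + t) = (2*t)/(-13 + t) = 2*t/(-13 + t))
-M(g(7, 9)) = -2*(7 - 1*9)/(-13 + (7 - 1*9)) = -2*(7 - 9)/(-13 + (7 - 9)) = -2*(-2)/(-13 - 2) = -2*(-2)/(-15) = -2*(-2)*(-1)/15 = -1*4/15 = -4/15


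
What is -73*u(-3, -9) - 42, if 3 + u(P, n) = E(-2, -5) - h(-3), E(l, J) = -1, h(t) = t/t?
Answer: 323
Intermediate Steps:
h(t) = 1
u(P, n) = -5 (u(P, n) = -3 + (-1 - 1*1) = -3 + (-1 - 1) = -3 - 2 = -5)
-73*u(-3, -9) - 42 = -73*(-5) - 42 = 365 - 42 = 323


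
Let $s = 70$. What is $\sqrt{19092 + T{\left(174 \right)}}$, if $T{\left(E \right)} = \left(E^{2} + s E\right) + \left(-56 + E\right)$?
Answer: $\sqrt{61666} \approx 248.33$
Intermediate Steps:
$T{\left(E \right)} = -56 + E^{2} + 71 E$ ($T{\left(E \right)} = \left(E^{2} + 70 E\right) + \left(-56 + E\right) = -56 + E^{2} + 71 E$)
$\sqrt{19092 + T{\left(174 \right)}} = \sqrt{19092 + \left(-56 + 174^{2} + 71 \cdot 174\right)} = \sqrt{19092 + \left(-56 + 30276 + 12354\right)} = \sqrt{19092 + 42574} = \sqrt{61666}$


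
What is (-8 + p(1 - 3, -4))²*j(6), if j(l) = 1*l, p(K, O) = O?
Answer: 864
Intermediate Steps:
j(l) = l
(-8 + p(1 - 3, -4))²*j(6) = (-8 - 4)²*6 = (-12)²*6 = 144*6 = 864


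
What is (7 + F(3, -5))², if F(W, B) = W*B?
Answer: 64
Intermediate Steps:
F(W, B) = B*W
(7 + F(3, -5))² = (7 - 5*3)² = (7 - 15)² = (-8)² = 64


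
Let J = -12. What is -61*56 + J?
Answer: -3428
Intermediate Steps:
-61*56 + J = -61*56 - 12 = -3416 - 12 = -3428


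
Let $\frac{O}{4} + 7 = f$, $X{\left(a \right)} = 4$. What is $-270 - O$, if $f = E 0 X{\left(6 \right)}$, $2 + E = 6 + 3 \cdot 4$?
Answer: $-242$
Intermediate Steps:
$E = 16$ ($E = -2 + \left(6 + 3 \cdot 4\right) = -2 + \left(6 + 12\right) = -2 + 18 = 16$)
$f = 0$ ($f = 16 \cdot 0 \cdot 4 = 0 \cdot 4 = 0$)
$O = -28$ ($O = -28 + 4 \cdot 0 = -28 + 0 = -28$)
$-270 - O = -270 - -28 = -270 + 28 = -242$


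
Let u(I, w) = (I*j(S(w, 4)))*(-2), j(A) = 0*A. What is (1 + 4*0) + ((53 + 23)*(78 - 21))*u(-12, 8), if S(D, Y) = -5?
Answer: 1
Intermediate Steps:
j(A) = 0
u(I, w) = 0 (u(I, w) = (I*0)*(-2) = 0*(-2) = 0)
(1 + 4*0) + ((53 + 23)*(78 - 21))*u(-12, 8) = (1 + 4*0) + ((53 + 23)*(78 - 21))*0 = (1 + 0) + (76*57)*0 = 1 + 4332*0 = 1 + 0 = 1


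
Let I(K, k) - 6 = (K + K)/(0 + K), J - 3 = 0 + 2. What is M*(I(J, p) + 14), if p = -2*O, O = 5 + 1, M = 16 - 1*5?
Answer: 242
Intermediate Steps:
M = 11 (M = 16 - 5 = 11)
O = 6
p = -12 (p = -2*6 = -12)
J = 5 (J = 3 + (0 + 2) = 3 + 2 = 5)
I(K, k) = 8 (I(K, k) = 6 + (K + K)/(0 + K) = 6 + (2*K)/K = 6 + 2 = 8)
M*(I(J, p) + 14) = 11*(8 + 14) = 11*22 = 242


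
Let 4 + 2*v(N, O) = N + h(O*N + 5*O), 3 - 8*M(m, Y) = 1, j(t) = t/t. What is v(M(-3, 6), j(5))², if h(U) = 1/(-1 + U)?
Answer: 57121/18496 ≈ 3.0883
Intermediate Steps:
j(t) = 1
M(m, Y) = ¼ (M(m, Y) = 3/8 - ⅛*1 = 3/8 - ⅛ = ¼)
v(N, O) = -2 + N/2 + 1/(2*(-1 + 5*O + N*O)) (v(N, O) = -2 + (N + 1/(-1 + (O*N + 5*O)))/2 = -2 + (N + 1/(-1 + (N*O + 5*O)))/2 = -2 + (N + 1/(-1 + (5*O + N*O)))/2 = -2 + (N + 1/(-1 + 5*O + N*O))/2 = -2 + (N/2 + 1/(2*(-1 + 5*O + N*O))) = -2 + N/2 + 1/(2*(-1 + 5*O + N*O)))
v(M(-3, 6), j(5))² = ((1 + (-1 + 1*(5 + ¼))*(-4 + ¼))/(2*(-1 + 1*(5 + ¼))))² = ((1 + (-1 + 1*(21/4))*(-15/4))/(2*(-1 + 1*(21/4))))² = ((1 + (-1 + 21/4)*(-15/4))/(2*(-1 + 21/4)))² = ((1 + (17/4)*(-15/4))/(2*(17/4)))² = ((½)*(4/17)*(1 - 255/16))² = ((½)*(4/17)*(-239/16))² = (-239/136)² = 57121/18496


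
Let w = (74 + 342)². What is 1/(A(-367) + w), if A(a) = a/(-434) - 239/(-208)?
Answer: 45136/7811145647 ≈ 5.7784e-6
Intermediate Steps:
A(a) = 239/208 - a/434 (A(a) = a*(-1/434) - 239*(-1/208) = -a/434 + 239/208 = 239/208 - a/434)
w = 173056 (w = 416² = 173056)
1/(A(-367) + w) = 1/((239/208 - 1/434*(-367)) + 173056) = 1/((239/208 + 367/434) + 173056) = 1/(90031/45136 + 173056) = 1/(7811145647/45136) = 45136/7811145647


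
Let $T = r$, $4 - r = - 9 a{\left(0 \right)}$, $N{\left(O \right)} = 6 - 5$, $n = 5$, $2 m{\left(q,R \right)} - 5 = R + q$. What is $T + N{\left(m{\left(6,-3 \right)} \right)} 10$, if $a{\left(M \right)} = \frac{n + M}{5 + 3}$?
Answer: $\frac{157}{8} \approx 19.625$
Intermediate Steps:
$m{\left(q,R \right)} = \frac{5}{2} + \frac{R}{2} + \frac{q}{2}$ ($m{\left(q,R \right)} = \frac{5}{2} + \frac{R + q}{2} = \frac{5}{2} + \left(\frac{R}{2} + \frac{q}{2}\right) = \frac{5}{2} + \frac{R}{2} + \frac{q}{2}$)
$N{\left(O \right)} = 1$ ($N{\left(O \right)} = 6 - 5 = 1$)
$a{\left(M \right)} = \frac{5}{8} + \frac{M}{8}$ ($a{\left(M \right)} = \frac{5 + M}{5 + 3} = \frac{5 + M}{8} = \left(5 + M\right) \frac{1}{8} = \frac{5}{8} + \frac{M}{8}$)
$r = \frac{77}{8}$ ($r = 4 - - 9 \left(\frac{5}{8} + \frac{1}{8} \cdot 0\right) = 4 - - 9 \left(\frac{5}{8} + 0\right) = 4 - \left(-9\right) \frac{5}{8} = 4 - - \frac{45}{8} = 4 + \frac{45}{8} = \frac{77}{8} \approx 9.625$)
$T = \frac{77}{8} \approx 9.625$
$T + N{\left(m{\left(6,-3 \right)} \right)} 10 = \frac{77}{8} + 1 \cdot 10 = \frac{77}{8} + 10 = \frac{157}{8}$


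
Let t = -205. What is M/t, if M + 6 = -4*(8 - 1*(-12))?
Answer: 86/205 ≈ 0.41951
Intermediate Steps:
M = -86 (M = -6 - 4*(8 - 1*(-12)) = -6 - 4*(8 + 12) = -6 - 4*20 = -6 - 80 = -86)
M/t = -86/(-205) = -86*(-1/205) = 86/205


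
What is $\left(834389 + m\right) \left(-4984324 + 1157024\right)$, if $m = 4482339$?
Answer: $-20348713074400$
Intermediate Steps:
$\left(834389 + m\right) \left(-4984324 + 1157024\right) = \left(834389 + 4482339\right) \left(-4984324 + 1157024\right) = 5316728 \left(-3827300\right) = -20348713074400$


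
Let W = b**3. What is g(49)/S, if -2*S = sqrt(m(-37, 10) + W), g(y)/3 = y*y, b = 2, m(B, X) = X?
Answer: -2401*sqrt(2) ≈ -3395.5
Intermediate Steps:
g(y) = 3*y**2 (g(y) = 3*(y*y) = 3*y**2)
W = 8 (W = 2**3 = 8)
S = -3*sqrt(2)/2 (S = -sqrt(10 + 8)/2 = -3*sqrt(2)/2 ≈ -2.1213)
g(49)/S = (3*49**2)/((-3*sqrt(2)/2)) = (3*2401)*(-sqrt(2)/3) = 7203*(-sqrt(2)/3) = -2401*sqrt(2)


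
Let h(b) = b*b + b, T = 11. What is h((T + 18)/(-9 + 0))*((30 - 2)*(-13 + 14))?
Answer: 16240/81 ≈ 200.49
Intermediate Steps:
h(b) = b + b² (h(b) = b² + b = b + b²)
h((T + 18)/(-9 + 0))*((30 - 2)*(-13 + 14)) = (((11 + 18)/(-9 + 0))*(1 + (11 + 18)/(-9 + 0)))*((30 - 2)*(-13 + 14)) = ((29/(-9))*(1 + 29/(-9)))*(28*1) = ((29*(-⅑))*(1 + 29*(-⅑)))*28 = -29*(1 - 29/9)/9*28 = -29/9*(-20/9)*28 = (580/81)*28 = 16240/81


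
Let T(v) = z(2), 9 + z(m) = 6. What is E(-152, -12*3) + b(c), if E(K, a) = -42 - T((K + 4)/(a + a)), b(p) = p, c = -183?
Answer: -222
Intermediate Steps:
z(m) = -3 (z(m) = -9 + 6 = -3)
T(v) = -3
E(K, a) = -39 (E(K, a) = -42 - 1*(-3) = -42 + 3 = -39)
E(-152, -12*3) + b(c) = -39 - 183 = -222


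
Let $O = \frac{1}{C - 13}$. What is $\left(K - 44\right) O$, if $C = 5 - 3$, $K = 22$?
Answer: $2$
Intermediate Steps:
$C = 2$ ($C = 5 - 3 = 2$)
$O = - \frac{1}{11}$ ($O = \frac{1}{2 - 13} = \frac{1}{-11} = - \frac{1}{11} \approx -0.090909$)
$\left(K - 44\right) O = \left(22 - 44\right) \left(- \frac{1}{11}\right) = \left(-22\right) \left(- \frac{1}{11}\right) = 2$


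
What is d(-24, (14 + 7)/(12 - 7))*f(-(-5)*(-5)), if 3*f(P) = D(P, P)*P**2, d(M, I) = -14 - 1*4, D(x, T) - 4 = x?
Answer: 78750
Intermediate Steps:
D(x, T) = 4 + x
d(M, I) = -18 (d(M, I) = -14 - 4 = -18)
f(P) = P**2*(4 + P)/3 (f(P) = ((4 + P)*P**2)/3 = (P**2*(4 + P))/3 = P**2*(4 + P)/3)
d(-24, (14 + 7)/(12 - 7))*f(-(-5)*(-5)) = -6*(-(-5)*(-5))**2*(4 - (-5)*(-5)) = -6*(-1*25)**2*(4 - 1*25) = -6*(-25)**2*(4 - 25) = -6*625*(-21) = -18*(-4375) = 78750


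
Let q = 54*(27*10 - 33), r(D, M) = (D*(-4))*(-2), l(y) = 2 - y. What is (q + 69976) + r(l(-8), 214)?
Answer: 82854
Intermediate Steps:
r(D, M) = 8*D (r(D, M) = -4*D*(-2) = 8*D)
q = 12798 (q = 54*(270 - 33) = 54*237 = 12798)
(q + 69976) + r(l(-8), 214) = (12798 + 69976) + 8*(2 - 1*(-8)) = 82774 + 8*(2 + 8) = 82774 + 8*10 = 82774 + 80 = 82854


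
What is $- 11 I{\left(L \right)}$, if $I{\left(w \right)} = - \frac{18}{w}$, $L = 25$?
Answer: $\frac{198}{25} \approx 7.92$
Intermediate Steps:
$- 11 I{\left(L \right)} = - 11 \left(- \frac{18}{25}\right) = - 11 \left(\left(-18\right) \frac{1}{25}\right) = \left(-11\right) \left(- \frac{18}{25}\right) = \frac{198}{25}$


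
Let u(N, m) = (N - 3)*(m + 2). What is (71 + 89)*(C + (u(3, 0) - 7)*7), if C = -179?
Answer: -36480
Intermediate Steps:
u(N, m) = (-3 + N)*(2 + m)
(71 + 89)*(C + (u(3, 0) - 7)*7) = (71 + 89)*(-179 + ((-6 - 3*0 + 2*3 + 3*0) - 7)*7) = 160*(-179 + ((-6 + 0 + 6 + 0) - 7)*7) = 160*(-179 + (0 - 7)*7) = 160*(-179 - 7*7) = 160*(-179 - 49) = 160*(-228) = -36480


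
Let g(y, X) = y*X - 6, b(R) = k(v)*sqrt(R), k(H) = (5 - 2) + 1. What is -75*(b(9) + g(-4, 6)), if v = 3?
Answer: 1350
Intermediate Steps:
k(H) = 4 (k(H) = 3 + 1 = 4)
b(R) = 4*sqrt(R)
g(y, X) = -6 + X*y (g(y, X) = X*y - 6 = -6 + X*y)
-75*(b(9) + g(-4, 6)) = -75*(4*sqrt(9) + (-6 + 6*(-4))) = -75*(4*3 + (-6 - 24)) = -75*(12 - 30) = -75*(-18) = 1350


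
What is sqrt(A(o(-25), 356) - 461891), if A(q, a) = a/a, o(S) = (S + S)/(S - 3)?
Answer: I*sqrt(461890) ≈ 679.63*I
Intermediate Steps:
o(S) = 2*S/(-3 + S) (o(S) = (2*S)/(-3 + S) = 2*S/(-3 + S))
A(q, a) = 1
sqrt(A(o(-25), 356) - 461891) = sqrt(1 - 461891) = sqrt(-461890) = I*sqrt(461890)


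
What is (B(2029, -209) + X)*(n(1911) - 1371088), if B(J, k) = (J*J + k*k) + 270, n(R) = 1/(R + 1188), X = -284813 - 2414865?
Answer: -2069425295322018/1033 ≈ -2.0033e+12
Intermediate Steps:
X = -2699678
n(R) = 1/(1188 + R)
B(J, k) = 270 + J² + k² (B(J, k) = (J² + k²) + 270 = 270 + J² + k²)
(B(2029, -209) + X)*(n(1911) - 1371088) = ((270 + 2029² + (-209)²) - 2699678)*(1/(1188 + 1911) - 1371088) = ((270 + 4116841 + 43681) - 2699678)*(1/3099 - 1371088) = (4160792 - 2699678)*(1/3099 - 1371088) = 1461114*(-4249001711/3099) = -2069425295322018/1033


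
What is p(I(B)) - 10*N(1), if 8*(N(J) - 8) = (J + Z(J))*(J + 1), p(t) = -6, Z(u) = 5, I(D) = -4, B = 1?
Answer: -101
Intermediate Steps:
N(J) = 8 + (1 + J)*(5 + J)/8 (N(J) = 8 + ((J + 5)*(J + 1))/8 = 8 + ((5 + J)*(1 + J))/8 = 8 + ((1 + J)*(5 + J))/8 = 8 + (1 + J)*(5 + J)/8)
p(I(B)) - 10*N(1) = -6 - 10*(69/8 + (1/8)*1**2 + (3/4)*1) = -6 - 10*(69/8 + (1/8)*1 + 3/4) = -6 - 10*(69/8 + 1/8 + 3/4) = -6 - 10*19/2 = -6 - 95 = -101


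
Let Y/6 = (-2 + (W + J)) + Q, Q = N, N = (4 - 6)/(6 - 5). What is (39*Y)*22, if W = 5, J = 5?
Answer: 30888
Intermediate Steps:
N = -2 (N = -2/1 = -2*1 = -2)
Q = -2
Y = 36 (Y = 6*((-2 + (5 + 5)) - 2) = 6*((-2 + 10) - 2) = 6*(8 - 2) = 6*6 = 36)
(39*Y)*22 = (39*36)*22 = 1404*22 = 30888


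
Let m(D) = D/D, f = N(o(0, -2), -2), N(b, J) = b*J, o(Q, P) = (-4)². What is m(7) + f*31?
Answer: -991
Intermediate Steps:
o(Q, P) = 16
N(b, J) = J*b
f = -32 (f = -2*16 = -32)
m(D) = 1
m(7) + f*31 = 1 - 32*31 = 1 - 992 = -991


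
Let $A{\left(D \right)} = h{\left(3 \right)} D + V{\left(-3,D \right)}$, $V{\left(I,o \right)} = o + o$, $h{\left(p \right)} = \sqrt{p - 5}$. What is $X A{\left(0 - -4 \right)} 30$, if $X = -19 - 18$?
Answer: $-8880 - 4440 i \sqrt{2} \approx -8880.0 - 6279.1 i$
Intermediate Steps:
$h{\left(p \right)} = \sqrt{-5 + p}$
$V{\left(I,o \right)} = 2 o$
$A{\left(D \right)} = 2 D + i D \sqrt{2}$ ($A{\left(D \right)} = \sqrt{-5 + 3} D + 2 D = \sqrt{-2} D + 2 D = i \sqrt{2} D + 2 D = i D \sqrt{2} + 2 D = 2 D + i D \sqrt{2}$)
$X = -37$ ($X = -19 - 18 = -37$)
$X A{\left(0 - -4 \right)} 30 = - 37 \left(0 - -4\right) \left(2 + i \sqrt{2}\right) 30 = - 37 \left(0 + 4\right) \left(2 + i \sqrt{2}\right) 30 = - 37 \cdot 4 \left(2 + i \sqrt{2}\right) 30 = - 37 \left(8 + 4 i \sqrt{2}\right) 30 = \left(-296 - 148 i \sqrt{2}\right) 30 = -8880 - 4440 i \sqrt{2}$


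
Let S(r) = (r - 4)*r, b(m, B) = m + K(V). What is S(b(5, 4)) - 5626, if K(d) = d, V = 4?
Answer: -5581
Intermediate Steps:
b(m, B) = 4 + m (b(m, B) = m + 4 = 4 + m)
S(r) = r*(-4 + r) (S(r) = (-4 + r)*r = r*(-4 + r))
S(b(5, 4)) - 5626 = (4 + 5)*(-4 + (4 + 5)) - 5626 = 9*(-4 + 9) - 5626 = 9*5 - 5626 = 45 - 5626 = -5581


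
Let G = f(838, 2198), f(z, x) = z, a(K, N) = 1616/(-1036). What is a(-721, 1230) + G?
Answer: 216638/259 ≈ 836.44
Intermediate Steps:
a(K, N) = -404/259 (a(K, N) = 1616*(-1/1036) = -404/259)
G = 838
a(-721, 1230) + G = -404/259 + 838 = 216638/259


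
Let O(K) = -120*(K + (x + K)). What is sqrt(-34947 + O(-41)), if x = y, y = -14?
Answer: 3*I*sqrt(2603) ≈ 153.06*I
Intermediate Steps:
x = -14
O(K) = 1680 - 240*K (O(K) = -120*(K + (-14 + K)) = -120*(-14 + 2*K) = 1680 - 240*K)
sqrt(-34947 + O(-41)) = sqrt(-34947 + (1680 - 240*(-41))) = sqrt(-34947 + (1680 + 9840)) = sqrt(-34947 + 11520) = sqrt(-23427) = 3*I*sqrt(2603)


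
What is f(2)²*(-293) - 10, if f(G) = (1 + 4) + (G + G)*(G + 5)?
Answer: -319087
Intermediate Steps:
f(G) = 5 + 2*G*(5 + G) (f(G) = 5 + (2*G)*(5 + G) = 5 + 2*G*(5 + G))
f(2)²*(-293) - 10 = (5 + 2*2² + 10*2)²*(-293) - 10 = (5 + 2*4 + 20)²*(-293) - 10 = (5 + 8 + 20)²*(-293) - 10 = 33²*(-293) - 10 = 1089*(-293) - 10 = -319077 - 10 = -319087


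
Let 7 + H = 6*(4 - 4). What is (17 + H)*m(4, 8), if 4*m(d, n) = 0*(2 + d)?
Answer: 0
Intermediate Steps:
H = -7 (H = -7 + 6*(4 - 4) = -7 + 6*0 = -7 + 0 = -7)
m(d, n) = 0 (m(d, n) = (0*(2 + d))/4 = (¼)*0 = 0)
(17 + H)*m(4, 8) = (17 - 7)*0 = 10*0 = 0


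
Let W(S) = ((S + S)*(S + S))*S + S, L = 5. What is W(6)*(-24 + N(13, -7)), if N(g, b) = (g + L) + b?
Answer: -11310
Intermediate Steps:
N(g, b) = 5 + b + g (N(g, b) = (g + 5) + b = (5 + g) + b = 5 + b + g)
W(S) = S + 4*S³ (W(S) = ((2*S)*(2*S))*S + S = (4*S²)*S + S = 4*S³ + S = S + 4*S³)
W(6)*(-24 + N(13, -7)) = (6 + 4*6³)*(-24 + (5 - 7 + 13)) = (6 + 4*216)*(-24 + 11) = (6 + 864)*(-13) = 870*(-13) = -11310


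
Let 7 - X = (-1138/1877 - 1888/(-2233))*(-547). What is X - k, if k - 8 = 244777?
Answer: -1025399633064/4191341 ≈ -2.4465e+5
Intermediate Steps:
k = 244785 (k = 8 + 244777 = 244785)
X = 577773621/4191341 (X = 7 - (-1138/1877 - 1888/(-2233))*(-547) = 7 - (-1138*1/1877 - 1888*(-1/2233))*(-547) = 7 - (-1138/1877 + 1888/2233)*(-547) = 7 - 1002622*(-547)/4191341 = 7 - 1*(-548434234/4191341) = 7 + 548434234/4191341 = 577773621/4191341 ≈ 137.85)
X - k = 577773621/4191341 - 1*244785 = 577773621/4191341 - 244785 = -1025399633064/4191341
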